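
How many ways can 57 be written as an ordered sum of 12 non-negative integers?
C(57+12-1, 12-1) = C(68, 11) = 1533058025824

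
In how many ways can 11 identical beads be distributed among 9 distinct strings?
C(11+9-1, 9-1) = C(19, 8) = 75582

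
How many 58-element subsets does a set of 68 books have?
C(68,58) = 68!/(58!×10!) = 290752384208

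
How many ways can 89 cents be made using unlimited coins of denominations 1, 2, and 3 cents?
Coefficient of x^89 in 1/(1-x^1) · 1/(1-x^2) · 1/(1-x^3). Case on j = number of 3-cent coins (j = 0..29); remainder r = 89 - 3j is made from {1,2} in ⌊r/2⌋+1 ways. r = 89, 86, 83, 80, 77, 74, 71, 68, 65, 62, 59, 56, 53, 50, 47, 44, 41, 38, 35, 32, 29, 26, 23, 20, 17, 14, 11, 8, 5, 2 → 45 + 44 + 42 + 41 + 39 + 38 + 36 + 35 + 33 + 32 + 30 + 29 + 27 + 26 + 24 + 23 + 21 + 20 + 18 + 17 + 15 + 14 + 12 + 11 + 9 + 8 + 6 + 5 + 3 + 2 = 705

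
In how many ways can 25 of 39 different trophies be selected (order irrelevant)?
C(39,25) = 39!/(25!×14!) = 15084504396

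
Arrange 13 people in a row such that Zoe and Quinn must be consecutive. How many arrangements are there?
Treat the 2 as one block: (13-2+1)! × 2! = 479001600 × 2 = 958003200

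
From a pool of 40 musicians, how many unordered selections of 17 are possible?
C(40,17) = 40!/(17!×23!) = 88732378800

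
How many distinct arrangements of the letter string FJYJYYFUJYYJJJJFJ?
17! / (8! × 5! × 1! × 3!) = 12252240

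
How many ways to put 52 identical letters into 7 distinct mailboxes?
C(52+7-1, 7-1) = C(58, 6) = 40475358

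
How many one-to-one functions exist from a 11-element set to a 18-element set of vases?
P(18,11) = 18!/(18-11)! = 1270312243200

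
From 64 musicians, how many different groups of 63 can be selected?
C(64,63) = 64!/(63!×1!) = 64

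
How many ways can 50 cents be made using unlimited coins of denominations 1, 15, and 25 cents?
Coefficient of x^50 in 1/(1-x^1) · 1/(1-x^15) · 1/(1-x^25). Case on j = number of 25-cent coins (j = 0..2); remainder r = 50 - 25j is made from {1,15} in ⌊r/15⌋+1 ways. r = 50, 25, 0 → 4 + 2 + 1 = 7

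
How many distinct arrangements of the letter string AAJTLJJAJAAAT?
13! / (6! × 1! × 2! × 4!) = 180180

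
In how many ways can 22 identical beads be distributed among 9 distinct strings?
C(22+9-1, 9-1) = C(30, 8) = 5852925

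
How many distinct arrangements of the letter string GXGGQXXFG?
9! / (3! × 4! × 1! × 1!) = 2520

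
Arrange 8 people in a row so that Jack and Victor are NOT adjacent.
Total - adjacent = 8! - (8-1)!×2 = 40320 - 10080 = 30240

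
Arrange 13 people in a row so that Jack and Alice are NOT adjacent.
Total - adjacent = 13! - (13-1)!×2 = 6227020800 - 958003200 = 5269017600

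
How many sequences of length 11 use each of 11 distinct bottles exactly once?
11! = 39916800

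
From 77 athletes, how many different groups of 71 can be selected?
C(77,71) = 77!/(71!×6!) = 237093780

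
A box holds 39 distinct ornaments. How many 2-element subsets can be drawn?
C(39,2) = 39!/(2!×37!) = 741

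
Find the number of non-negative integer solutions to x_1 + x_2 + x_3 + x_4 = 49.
C(49+4-1, 4-1) = C(52, 3) = 22100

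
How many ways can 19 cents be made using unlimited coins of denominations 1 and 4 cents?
Coefficient of x^19 in 1/(1-x^1) · 1/(1-x^4). Use j coins of 4 for j = 0..⌊19/4⌋ = 4, the rest in 1s: 4 + 1 = 5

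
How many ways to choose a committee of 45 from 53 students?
C(53,45) = 53!/(45!×8!) = 886322710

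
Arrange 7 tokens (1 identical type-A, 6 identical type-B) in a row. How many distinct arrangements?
7! / (1! × 6!) = 7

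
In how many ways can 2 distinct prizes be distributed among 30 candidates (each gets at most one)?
P(30,2) = 30!/(30-2)! = 870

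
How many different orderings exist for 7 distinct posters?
7! = 5040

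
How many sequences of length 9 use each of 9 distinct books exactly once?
9! = 362880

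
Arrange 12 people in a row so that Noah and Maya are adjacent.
Treat as block: (12-1)! × 2! = 39916800 × 2 = 79833600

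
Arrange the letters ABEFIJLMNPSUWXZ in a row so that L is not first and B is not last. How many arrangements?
By inclusion-exclusion: 15! - 2×(15-1)! + (15-2)! = 1307674368000 - 174356582400 + 6227020800 = 1139544806400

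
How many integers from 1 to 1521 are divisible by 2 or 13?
⌊1521/2⌋ + ⌊1521/13⌋ - ⌊1521/26⌋ = 760 + 117 - 58 = 819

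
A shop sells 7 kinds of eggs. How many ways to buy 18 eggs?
C(18+7-1, 7-1) = C(24, 6) = 134596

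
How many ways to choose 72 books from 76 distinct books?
C(76,72) = 76!/(72!×4!) = 1282975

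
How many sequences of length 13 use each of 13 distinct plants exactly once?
13! = 6227020800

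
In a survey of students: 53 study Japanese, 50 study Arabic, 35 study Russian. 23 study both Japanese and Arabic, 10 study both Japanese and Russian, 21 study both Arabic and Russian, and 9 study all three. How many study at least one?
|A∪B∪C| = 53+50+35-23-10-21+9 = 93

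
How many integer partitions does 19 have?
Pentagonal recurrence p(n) = p(n-1) + p(n-2) - p(n-5) - p(n-7) + p(n-12) + p(n-15) - ... gives p(0..18) = 1, 1, 2, 3, 5, 7, 11, 15, 22, 30, 42, 56, 77, 101, 135, 176, 231, 297, 385. p(19) = p(18) + p(17) - p(14) - p(12) + p(7) + p(4) = 385 + 297 - 135 - 77 + 15 + 5 = 490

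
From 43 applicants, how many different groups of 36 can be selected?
C(43,36) = 43!/(36!×7!) = 32224114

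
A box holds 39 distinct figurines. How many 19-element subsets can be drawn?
C(39,19) = 39!/(19!×20!) = 68923264410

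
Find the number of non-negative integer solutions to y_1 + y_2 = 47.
C(47+2-1, 2-1) = C(48, 1) = 48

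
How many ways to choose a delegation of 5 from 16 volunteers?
C(16,5) = 16!/(5!×11!) = 4368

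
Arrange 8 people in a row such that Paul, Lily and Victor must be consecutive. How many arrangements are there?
Treat the 3 as one block: (8-3+1)! × 3! = 720 × 6 = 4320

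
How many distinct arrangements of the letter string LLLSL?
5! / (1! × 4!) = 5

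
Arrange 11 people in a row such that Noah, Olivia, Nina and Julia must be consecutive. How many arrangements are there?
Treat the 4 as one block: (11-4+1)! × 4! = 40320 × 24 = 967680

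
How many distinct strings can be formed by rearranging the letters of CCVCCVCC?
8! / (6! × 2!) = 28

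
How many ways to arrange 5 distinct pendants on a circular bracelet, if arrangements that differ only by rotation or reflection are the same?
(5-1)!/2 = 24/2 = 12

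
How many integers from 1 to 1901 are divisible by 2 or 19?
⌊1901/2⌋ + ⌊1901/19⌋ - ⌊1901/38⌋ = 950 + 100 - 50 = 1000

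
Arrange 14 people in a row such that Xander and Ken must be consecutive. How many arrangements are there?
Treat the 2 as one block: (14-2+1)! × 2! = 6227020800 × 2 = 12454041600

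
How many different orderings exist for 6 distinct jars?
6! = 720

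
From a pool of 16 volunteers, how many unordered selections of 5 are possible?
C(16,5) = 16!/(5!×11!) = 4368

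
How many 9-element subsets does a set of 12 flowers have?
C(12,9) = 12!/(9!×3!) = 220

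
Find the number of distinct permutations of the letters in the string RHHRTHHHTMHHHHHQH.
17! / (2! × 1! × 1! × 11! × 2!) = 2227680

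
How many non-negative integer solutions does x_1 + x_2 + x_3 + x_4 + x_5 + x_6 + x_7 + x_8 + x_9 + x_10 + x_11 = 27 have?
C(27+11-1, 11-1) = C(37, 10) = 348330136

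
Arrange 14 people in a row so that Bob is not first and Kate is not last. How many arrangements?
By inclusion-exclusion: 14! - 2×(14-1)! + (14-2)! = 87178291200 - 12454041600 + 479001600 = 75203251200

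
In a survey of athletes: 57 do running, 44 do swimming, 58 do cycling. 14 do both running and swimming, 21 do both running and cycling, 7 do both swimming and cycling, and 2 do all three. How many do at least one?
|A∪B∪C| = 57+44+58-14-21-7+2 = 119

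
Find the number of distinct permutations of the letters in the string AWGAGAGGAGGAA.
13! / (1! × 6! × 6!) = 12012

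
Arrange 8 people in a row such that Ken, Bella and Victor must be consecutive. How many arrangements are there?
Treat the 3 as one block: (8-3+1)! × 3! = 720 × 6 = 4320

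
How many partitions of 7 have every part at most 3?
Let r_j(i) = number of partitions of i into parts ≤ j, for i = 0..7. r_1(i) = 1 for all i; r_j(i) = r_{j-1}(i) + r_j(i-j). Rows j = 2..3: ≤2: 1 1 2 2 3 3 4 4; ≤3: 1 1 2 3 4 5 7 8. r_3(7) = 8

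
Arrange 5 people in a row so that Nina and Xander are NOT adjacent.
Total - adjacent = 5! - (5-1)!×2 = 120 - 48 = 72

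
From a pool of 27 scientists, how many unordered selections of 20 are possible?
C(27,20) = 27!/(20!×7!) = 888030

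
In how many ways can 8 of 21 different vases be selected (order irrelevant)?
C(21,8) = 21!/(8!×13!) = 203490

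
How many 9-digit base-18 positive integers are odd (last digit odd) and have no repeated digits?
Last∈{1,3,5,7,9,11,13,15,17}. Last=0: 0. Last nonzero: 9×16×P(16,7) = 8302694400. Total = 8302694400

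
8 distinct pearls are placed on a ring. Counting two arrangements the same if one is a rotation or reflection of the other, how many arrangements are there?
(8-1)!/2 = 5040/2 = 2520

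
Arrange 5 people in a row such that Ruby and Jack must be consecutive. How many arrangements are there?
Treat the 2 as one block: (5-2+1)! × 2! = 24 × 2 = 48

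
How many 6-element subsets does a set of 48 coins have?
C(48,6) = 48!/(6!×42!) = 12271512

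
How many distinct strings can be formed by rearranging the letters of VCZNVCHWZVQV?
12! / (1! × 1! × 1! × 4! × 2! × 1! × 2!) = 4989600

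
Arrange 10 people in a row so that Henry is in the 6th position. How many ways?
Fix one position: (10-1)! = 362880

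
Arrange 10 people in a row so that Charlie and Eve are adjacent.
Treat as block: (10-1)! × 2! = 362880 × 2 = 725760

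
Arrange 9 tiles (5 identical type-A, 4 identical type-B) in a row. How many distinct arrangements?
9! / (5! × 4!) = 126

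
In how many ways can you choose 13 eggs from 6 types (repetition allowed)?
C(13+6-1, 6-1) = C(18, 5) = 8568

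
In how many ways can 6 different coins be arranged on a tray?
6! = 720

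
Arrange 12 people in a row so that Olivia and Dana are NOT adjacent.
Total - adjacent = 12! - (12-1)!×2 = 479001600 - 79833600 = 399168000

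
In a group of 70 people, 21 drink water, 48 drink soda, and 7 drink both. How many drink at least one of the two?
|A∪B| = |A| + |B| - |A∩B| = 21 + 48 - 7 = 62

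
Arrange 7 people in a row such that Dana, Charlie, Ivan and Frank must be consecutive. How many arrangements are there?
Treat the 4 as one block: (7-4+1)! × 4! = 24 × 24 = 576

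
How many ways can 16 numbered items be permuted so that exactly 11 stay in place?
Choose the 11 fixed points C(16,11) = 4368, derange the rest: !5 = Σ_{j=0}^{5} (-1)^j·5!/j! = 120 - 120 + 60 - 20 + 5 - 1 = 44. Product = 4368 × 44 = 192192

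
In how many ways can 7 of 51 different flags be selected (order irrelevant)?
C(51,7) = 51!/(7!×44!) = 115775100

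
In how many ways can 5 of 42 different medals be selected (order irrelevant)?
C(42,5) = 42!/(5!×37!) = 850668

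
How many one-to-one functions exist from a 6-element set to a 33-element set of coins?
P(33,6) = 33!/(33-6)! = 797448960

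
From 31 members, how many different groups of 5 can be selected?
C(31,5) = 31!/(5!×26!) = 169911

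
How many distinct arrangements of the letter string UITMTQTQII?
10! / (1! × 1! × 3! × 3! × 2!) = 50400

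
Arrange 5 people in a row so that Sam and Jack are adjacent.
Treat as block: (5-1)! × 2! = 24 × 2 = 48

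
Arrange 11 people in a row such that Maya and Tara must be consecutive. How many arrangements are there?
Treat the 2 as one block: (11-2+1)! × 2! = 3628800 × 2 = 7257600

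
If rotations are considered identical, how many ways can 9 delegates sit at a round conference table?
Circular: fix one position, arrange the rest. (9-1)! = 40320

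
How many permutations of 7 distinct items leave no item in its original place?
!7 = Σ_{j=0}^{7} (-1)^j·7!/j! = 5040 - 5040 + 2520 - 840 + 210 - 42 + 7 - 1 = 1854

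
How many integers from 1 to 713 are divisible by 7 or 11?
⌊713/7⌋ + ⌊713/11⌋ - ⌊713/77⌋ = 101 + 64 - 9 = 156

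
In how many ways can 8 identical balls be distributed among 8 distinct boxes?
C(8+8-1, 8-1) = C(15, 7) = 6435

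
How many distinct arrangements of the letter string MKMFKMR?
7! / (1! × 2! × 3! × 1!) = 420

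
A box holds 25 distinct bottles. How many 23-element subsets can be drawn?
C(25,23) = 25!/(23!×2!) = 300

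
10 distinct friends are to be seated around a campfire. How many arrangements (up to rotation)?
Circular: fix one position, arrange the rest. (10-1)! = 362880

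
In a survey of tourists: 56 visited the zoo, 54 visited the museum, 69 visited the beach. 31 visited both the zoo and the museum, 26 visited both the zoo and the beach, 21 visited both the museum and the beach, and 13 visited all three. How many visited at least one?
|A∪B∪C| = 56+54+69-31-26-21+13 = 114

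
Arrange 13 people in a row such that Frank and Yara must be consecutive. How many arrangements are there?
Treat the 2 as one block: (13-2+1)! × 2! = 479001600 × 2 = 958003200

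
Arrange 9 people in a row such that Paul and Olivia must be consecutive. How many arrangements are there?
Treat the 2 as one block: (9-2+1)! × 2! = 40320 × 2 = 80640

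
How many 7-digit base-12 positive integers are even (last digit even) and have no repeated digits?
Last∈{0,2,4,6,8,10}. Last=0: 332640. Last nonzero: 5×10×P(10,5) = 1512000. Total = 1844640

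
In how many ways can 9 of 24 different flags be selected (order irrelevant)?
C(24,9) = 24!/(9!×15!) = 1307504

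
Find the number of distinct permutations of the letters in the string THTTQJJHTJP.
11! / (2! × 4! × 1! × 3! × 1!) = 138600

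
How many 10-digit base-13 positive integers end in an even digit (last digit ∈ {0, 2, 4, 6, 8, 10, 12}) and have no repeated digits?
Last∈{0,2,4,6,8,10,12}. Last=0: 79833600. Last nonzero: 6×11×P(11,8) = 439084800. Total = 518918400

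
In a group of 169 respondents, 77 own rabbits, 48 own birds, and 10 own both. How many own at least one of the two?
|A∪B| = |A| + |B| - |A∩B| = 77 + 48 - 10 = 115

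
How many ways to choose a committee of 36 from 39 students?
C(39,36) = 39!/(36!×3!) = 9139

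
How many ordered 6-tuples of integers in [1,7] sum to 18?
Coefficient of x^18 in (x + x² + ... + x^7)^6. By inclusion-exclusion on dice exceeding 7: Σ_j (-1)^j C(6,j)·C(18-1-7j, 5) = C(6,0)·C(17,5) - C(6,1)·C(10,5) = 1·6188 - 6·252 = 4676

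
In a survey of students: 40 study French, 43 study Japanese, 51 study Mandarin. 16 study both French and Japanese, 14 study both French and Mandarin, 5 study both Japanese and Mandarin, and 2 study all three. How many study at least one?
|A∪B∪C| = 40+43+51-16-14-5+2 = 101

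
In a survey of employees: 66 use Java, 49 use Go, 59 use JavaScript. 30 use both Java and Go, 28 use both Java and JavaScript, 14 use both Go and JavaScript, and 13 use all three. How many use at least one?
|A∪B∪C| = 66+49+59-30-28-14+13 = 115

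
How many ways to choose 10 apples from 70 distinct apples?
C(70,10) = 70!/(10!×60!) = 396704524216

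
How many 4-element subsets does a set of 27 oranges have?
C(27,4) = 27!/(4!×23!) = 17550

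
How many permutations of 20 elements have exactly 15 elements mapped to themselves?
Choose the 15 fixed points C(20,15) = 15504, derange the rest: !5 = Σ_{j=0}^{5} (-1)^j·5!/j! = 120 - 120 + 60 - 20 + 5 - 1 = 44. Product = 15504 × 44 = 682176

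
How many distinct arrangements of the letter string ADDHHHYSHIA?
11! / (1! × 1! × 4! × 2! × 1! × 2!) = 415800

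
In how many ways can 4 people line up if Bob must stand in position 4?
Fix one position: (4-1)! = 6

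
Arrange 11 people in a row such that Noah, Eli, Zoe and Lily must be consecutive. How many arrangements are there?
Treat the 4 as one block: (11-4+1)! × 4! = 40320 × 24 = 967680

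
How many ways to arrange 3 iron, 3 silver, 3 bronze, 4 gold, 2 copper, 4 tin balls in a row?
19! / (3! × 3! × 3! × 4! × 2! × 4!) = 488864376000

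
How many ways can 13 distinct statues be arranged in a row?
13! = 6227020800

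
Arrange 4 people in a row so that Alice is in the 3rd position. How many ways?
Fix one position: (4-1)! = 6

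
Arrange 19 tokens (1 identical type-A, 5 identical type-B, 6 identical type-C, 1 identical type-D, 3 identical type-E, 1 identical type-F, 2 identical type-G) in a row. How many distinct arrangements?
19! / (1! × 5! × 6! × 1! × 3! × 1! × 2!) = 117327450240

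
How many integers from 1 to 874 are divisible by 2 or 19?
⌊874/2⌋ + ⌊874/19⌋ - ⌊874/38⌋ = 437 + 46 - 23 = 460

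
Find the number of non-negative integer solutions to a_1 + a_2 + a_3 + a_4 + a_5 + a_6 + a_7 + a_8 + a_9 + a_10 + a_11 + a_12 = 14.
C(14+12-1, 12-1) = C(25, 11) = 4457400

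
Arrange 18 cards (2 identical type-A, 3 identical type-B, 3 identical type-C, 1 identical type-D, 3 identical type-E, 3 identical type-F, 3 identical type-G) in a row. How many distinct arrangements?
18! / (2! × 3! × 3! × 1! × 3! × 3! × 3!) = 411675264000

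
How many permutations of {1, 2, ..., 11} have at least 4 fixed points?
Exactly j fixed points: C(11,j)·!(11-j); sum over j ≥ 4 (derangement numbers via !m = (m-1)·(!(m-1) + !(m-2)): !0..!7 = 1, 0, 1, 2, 9, 44, 265, 1854). Σ_{j=4}^{11} C(11,j)·!(11-j) = C(11,4)·!7 + C(11,5)·!6 + C(11,6)·!5 + C(11,7)·!4 + C(11,8)·!3 + C(11,9)·!2 + C(11,10)·!1 + C(11,11)·!0 = 330·1854 + 462·265 + 462·44 + 330·9 + 165·2 + 55·1 + 11·0 + 1·1 = 757934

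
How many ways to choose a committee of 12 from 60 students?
C(60,12) = 60!/(12!×48!) = 1399358844975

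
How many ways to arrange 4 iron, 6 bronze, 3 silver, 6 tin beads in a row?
19! / (4! × 6! × 3! × 6!) = 1629547920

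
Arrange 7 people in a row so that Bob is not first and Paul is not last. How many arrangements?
By inclusion-exclusion: 7! - 2×(7-1)! + (7-2)! = 5040 - 1440 + 120 = 3720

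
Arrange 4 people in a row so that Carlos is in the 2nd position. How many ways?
Fix one position: (4-1)! = 6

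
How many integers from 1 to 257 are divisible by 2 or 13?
⌊257/2⌋ + ⌊257/13⌋ - ⌊257/26⌋ = 128 + 19 - 9 = 138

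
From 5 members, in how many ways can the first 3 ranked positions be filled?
P(5,3) = 5!/(5-3)! = 60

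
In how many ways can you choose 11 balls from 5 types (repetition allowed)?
C(11+5-1, 5-1) = C(15, 4) = 1365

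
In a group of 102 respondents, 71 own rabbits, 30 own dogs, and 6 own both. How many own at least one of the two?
|A∪B| = |A| + |B| - |A∩B| = 71 + 30 - 6 = 95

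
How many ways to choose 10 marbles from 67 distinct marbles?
C(67,10) = 67!/(10!×57!) = 247994680648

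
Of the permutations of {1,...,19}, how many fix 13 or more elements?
Exactly j fixed points: C(19,j)·!(19-j); sum over j ≥ 13 (derangement numbers via !m = (m-1)·(!(m-1) + !(m-2)): !0..!6 = 1, 0, 1, 2, 9, 44, 265). Σ_{j=13}^{19} C(19,j)·!(19-j) = C(19,13)·!6 + C(19,14)·!5 + C(19,15)·!4 + C(19,16)·!3 + C(19,17)·!2 + C(19,18)·!1 + C(19,19)·!0 = 27132·265 + 11628·44 + 3876·9 + 969·2 + 171·1 + 19·0 + 1·1 = 7738606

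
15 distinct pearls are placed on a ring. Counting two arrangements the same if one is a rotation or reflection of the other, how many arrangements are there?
(15-1)!/2 = 87178291200/2 = 43589145600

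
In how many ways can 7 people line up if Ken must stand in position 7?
Fix one position: (7-1)! = 720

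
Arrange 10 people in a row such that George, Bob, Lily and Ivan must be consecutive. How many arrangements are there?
Treat the 4 as one block: (10-4+1)! × 4! = 5040 × 24 = 120960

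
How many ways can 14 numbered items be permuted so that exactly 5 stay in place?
Choose the 5 fixed points C(14,5) = 2002, derange the rest: !9 = Σ_{j=0}^{9} (-1)^j·9!/j! = 362880 - 362880 + 181440 - 60480 + 15120 - 3024 + 504 - 72 + 9 - 1 = 133496. Product = 2002 × 133496 = 267258992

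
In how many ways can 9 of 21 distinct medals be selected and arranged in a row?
P(21,9) = 21!/(21-9)! = 106661318400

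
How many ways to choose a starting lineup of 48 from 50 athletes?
C(50,48) = 50!/(48!×2!) = 1225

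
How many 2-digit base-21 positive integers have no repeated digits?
First digit: 20 choices (nonzero). Then descending: 20 × 20 = 400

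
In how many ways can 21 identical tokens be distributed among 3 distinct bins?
C(21+3-1, 3-1) = C(23, 2) = 253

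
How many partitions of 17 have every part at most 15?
Let r_j(i) = number of partitions of i into parts ≤ j, for i = 0..17. r_1(i) = 1 for all i; r_j(i) = r_{j-1}(i) + r_j(i-j). Rows j = 2..15: ≤2: 1 1 2 2 3 3 4 4 5 5 6 6 7 7 8 8 9 9; ≤3: 1 1 2 3 4 5 7 8 10 12 14 16 19 21 24 27 30 33; ≤4: 1 1 2 3 5 6 9 11 15 18 23 27 34 39 47 54 64 72; ≤5: 1 1 2 3 5 7 10 13 18 23 30 37 47 57 70 84 101 119; ≤6: 1 1 2 3 5 7 11 14 20 26 35 44 58 71 90 110 136 163; ≤7: 1 1 2 3 5 7 11 15 21 28 38 49 65 82 105 131 164 201; ≤8: 1 1 2 3 5 7 11 15 22 29 40 52 70 89 116 146 186 230; ≤9: 1 1 2 3 5 7 11 15 22 30 41 54 73 94 123 157 201 252; ≤10: 1 1 2 3 5 7 11 15 22 30 42 55 75 97 128 164 212 267; ≤11: 1 1 2 3 5 7 11 15 22 30 42 56 76 99 131 169 219 278; ≤12: 1 1 2 3 5 7 11 15 22 30 42 56 77 100 133 172 224 285; ≤13: 1 1 2 3 5 7 11 15 22 30 42 56 77 101 134 174 227 290; ≤14: 1 1 2 3 5 7 11 15 22 30 42 56 77 101 135 175 229 293; ≤15: 1 1 2 3 5 7 11 15 22 30 42 56 77 101 135 176 230 295. r_15(17) = 295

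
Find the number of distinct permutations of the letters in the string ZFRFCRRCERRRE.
13! / (1! × 2! × 6! × 2! × 2!) = 1081080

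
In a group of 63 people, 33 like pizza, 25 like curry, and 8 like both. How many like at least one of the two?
|A∪B| = |A| + |B| - |A∩B| = 33 + 25 - 8 = 50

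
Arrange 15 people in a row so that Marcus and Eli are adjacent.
Treat as block: (15-1)! × 2! = 87178291200 × 2 = 174356582400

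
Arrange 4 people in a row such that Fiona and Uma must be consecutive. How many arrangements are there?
Treat the 2 as one block: (4-2+1)! × 2! = 6 × 2 = 12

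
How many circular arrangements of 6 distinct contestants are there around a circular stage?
Circular: fix one position, arrange the rest. (6-1)! = 120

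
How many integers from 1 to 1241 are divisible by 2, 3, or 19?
⌊1241/2⌋+⌊1241/3⌋+⌊1241/19⌋ - ⌊1241/6⌋-⌊1241/38⌋-⌊1241/57⌋ + ⌊1241/114⌋ = 620+413+65 - 206-32-21 + 10 = 849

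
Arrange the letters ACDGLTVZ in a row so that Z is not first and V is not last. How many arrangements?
By inclusion-exclusion: 8! - 2×(8-1)! + (8-2)! = 40320 - 10080 + 720 = 30960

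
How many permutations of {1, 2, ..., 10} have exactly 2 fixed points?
Choose the 2 fixed points C(10,2) = 45, derange the rest: !8 = Σ_{j=0}^{8} (-1)^j·8!/j! = 40320 - 40320 + 20160 - 6720 + 1680 - 336 + 56 - 8 + 1 = 14833. Product = 45 × 14833 = 667485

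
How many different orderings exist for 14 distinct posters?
14! = 87178291200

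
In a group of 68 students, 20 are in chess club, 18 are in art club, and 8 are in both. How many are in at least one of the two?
|A∪B| = |A| + |B| - |A∩B| = 20 + 18 - 8 = 30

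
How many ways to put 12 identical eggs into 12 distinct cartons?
C(12+12-1, 12-1) = C(23, 11) = 1352078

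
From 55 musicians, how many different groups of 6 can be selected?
C(55,6) = 55!/(6!×49!) = 28989675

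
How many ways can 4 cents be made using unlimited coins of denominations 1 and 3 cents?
Coefficient of x^4 in 1/(1-x^1) · 1/(1-x^3). Use j coins of 3 for j = 0..⌊4/3⌋ = 1, the rest in 1s: 1 + 1 = 2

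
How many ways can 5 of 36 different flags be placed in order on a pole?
P(36,5) = 36!/(36-5)! = 45239040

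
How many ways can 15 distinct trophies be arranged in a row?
15! = 1307674368000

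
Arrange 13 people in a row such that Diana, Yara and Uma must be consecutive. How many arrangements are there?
Treat the 3 as one block: (13-3+1)! × 3! = 39916800 × 6 = 239500800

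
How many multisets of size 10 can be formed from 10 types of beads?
C(10+10-1, 10-1) = C(19, 9) = 92378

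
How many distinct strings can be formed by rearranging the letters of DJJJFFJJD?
9! / (2! × 2! × 5!) = 756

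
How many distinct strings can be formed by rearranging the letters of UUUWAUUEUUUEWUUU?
16! / (2! × 1! × 11! × 2!) = 131040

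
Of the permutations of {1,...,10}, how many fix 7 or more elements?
Exactly j fixed points: C(10,j)·!(10-j); sum over j ≥ 7 (derangement numbers via !m = (m-1)·(!(m-1) + !(m-2)): !0..!3 = 1, 0, 1, 2). Σ_{j=7}^{10} C(10,j)·!(10-j) = C(10,7)·!3 + C(10,8)·!2 + C(10,9)·!1 + C(10,10)·!0 = 120·2 + 45·1 + 10·0 + 1·1 = 286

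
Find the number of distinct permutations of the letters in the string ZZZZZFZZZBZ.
11! / (9! × 1! × 1!) = 110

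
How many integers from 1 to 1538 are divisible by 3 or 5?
⌊1538/3⌋ + ⌊1538/5⌋ - ⌊1538/15⌋ = 512 + 307 - 102 = 717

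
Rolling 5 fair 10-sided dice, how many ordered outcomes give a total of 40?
Coefficient of x^40 in (x + x² + ... + x^10)^5. By inclusion-exclusion on dice exceeding 10: Σ_j (-1)^j C(5,j)·C(40-1-10j, 4) = C(5,0)·C(39,4) - C(5,1)·C(29,4) + C(5,2)·C(19,4) - C(5,3)·C(9,4) = 1·82251 - 5·23751 + 10·3876 - 10·126 = 996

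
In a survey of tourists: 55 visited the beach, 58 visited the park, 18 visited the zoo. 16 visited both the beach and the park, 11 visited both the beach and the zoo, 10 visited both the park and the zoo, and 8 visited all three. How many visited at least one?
|A∪B∪C| = 55+58+18-16-11-10+8 = 102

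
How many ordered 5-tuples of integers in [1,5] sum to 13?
Coefficient of x^13 in (x + x² + ... + x^5)^5. By inclusion-exclusion on dice exceeding 5: Σ_j (-1)^j C(5,j)·C(13-1-5j, 4) = C(5,0)·C(12,4) - C(5,1)·C(7,4) = 1·495 - 5·35 = 320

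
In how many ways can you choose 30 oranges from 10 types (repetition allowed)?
C(30+10-1, 10-1) = C(39, 9) = 211915132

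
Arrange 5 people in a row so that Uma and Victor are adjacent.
Treat as block: (5-1)! × 2! = 24 × 2 = 48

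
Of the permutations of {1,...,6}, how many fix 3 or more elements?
Exactly j fixed points: C(6,j)·!(6-j); sum over j ≥ 3 (derangement numbers via !m = (m-1)·(!(m-1) + !(m-2)): !0..!3 = 1, 0, 1, 2). Σ_{j=3}^{6} C(6,j)·!(6-j) = C(6,3)·!3 + C(6,4)·!2 + C(6,5)·!1 + C(6,6)·!0 = 20·2 + 15·1 + 6·0 + 1·1 = 56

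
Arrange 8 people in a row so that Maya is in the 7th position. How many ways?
Fix one position: (8-1)! = 5040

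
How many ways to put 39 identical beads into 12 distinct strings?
C(39+12-1, 12-1) = C(50, 11) = 37353738800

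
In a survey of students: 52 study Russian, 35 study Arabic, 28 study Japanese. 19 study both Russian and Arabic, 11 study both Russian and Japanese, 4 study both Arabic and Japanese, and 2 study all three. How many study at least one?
|A∪B∪C| = 52+35+28-19-11-4+2 = 83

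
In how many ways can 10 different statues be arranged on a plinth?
10! = 3628800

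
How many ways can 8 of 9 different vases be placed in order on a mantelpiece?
P(9,8) = 9!/(9-8)! = 362880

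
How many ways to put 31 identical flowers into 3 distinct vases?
C(31+3-1, 3-1) = C(33, 2) = 528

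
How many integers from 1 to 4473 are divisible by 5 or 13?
⌊4473/5⌋ + ⌊4473/13⌋ - ⌊4473/65⌋ = 894 + 344 - 68 = 1170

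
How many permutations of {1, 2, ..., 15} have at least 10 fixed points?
Exactly j fixed points: C(15,j)·!(15-j); sum over j ≥ 10 (derangement numbers via !m = (m-1)·(!(m-1) + !(m-2)): !0..!5 = 1, 0, 1, 2, 9, 44). Σ_{j=10}^{15} C(15,j)·!(15-j) = C(15,10)·!5 + C(15,11)·!4 + C(15,12)·!3 + C(15,13)·!2 + C(15,14)·!1 + C(15,15)·!0 = 3003·44 + 1365·9 + 455·2 + 105·1 + 15·0 + 1·1 = 145433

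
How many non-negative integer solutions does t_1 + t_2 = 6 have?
C(6+2-1, 2-1) = C(7, 1) = 7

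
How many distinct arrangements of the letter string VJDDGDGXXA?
10! / (3! × 1! × 2! × 1! × 1! × 2!) = 151200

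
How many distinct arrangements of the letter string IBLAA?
5! / (1! × 1! × 2! × 1!) = 60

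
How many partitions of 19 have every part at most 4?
Let r_j(i) = number of partitions of i into parts ≤ j, for i = 0..19. r_1(i) = 1 for all i; r_j(i) = r_{j-1}(i) + r_j(i-j). Rows j = 2..4: ≤2: 1 1 2 2 3 3 4 4 5 5 6 6 7 7 8 8 9 9 10 10; ≤3: 1 1 2 3 4 5 7 8 10 12 14 16 19 21 24 27 30 33 37 40; ≤4: 1 1 2 3 5 6 9 11 15 18 23 27 34 39 47 54 64 72 84 94. r_4(19) = 94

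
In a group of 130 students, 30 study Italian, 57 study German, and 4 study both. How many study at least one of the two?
|A∪B| = |A| + |B| - |A∩B| = 30 + 57 - 4 = 83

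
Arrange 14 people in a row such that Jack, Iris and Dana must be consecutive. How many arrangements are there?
Treat the 3 as one block: (14-3+1)! × 3! = 479001600 × 6 = 2874009600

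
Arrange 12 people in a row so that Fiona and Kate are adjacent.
Treat as block: (12-1)! × 2! = 39916800 × 2 = 79833600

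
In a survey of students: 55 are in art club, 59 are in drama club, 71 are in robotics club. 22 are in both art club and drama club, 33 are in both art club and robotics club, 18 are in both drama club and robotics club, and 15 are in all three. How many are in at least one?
|A∪B∪C| = 55+59+71-22-33-18+15 = 127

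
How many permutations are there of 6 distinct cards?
6! = 720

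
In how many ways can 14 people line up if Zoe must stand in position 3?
Fix one position: (14-1)! = 6227020800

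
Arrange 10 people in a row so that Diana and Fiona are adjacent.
Treat as block: (10-1)! × 2! = 362880 × 2 = 725760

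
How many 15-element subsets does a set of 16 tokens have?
C(16,15) = 16!/(15!×1!) = 16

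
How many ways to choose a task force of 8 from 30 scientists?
C(30,8) = 30!/(8!×22!) = 5852925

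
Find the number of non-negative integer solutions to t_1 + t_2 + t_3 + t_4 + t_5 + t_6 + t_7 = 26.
C(26+7-1, 7-1) = C(32, 6) = 906192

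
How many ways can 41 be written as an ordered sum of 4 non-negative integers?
C(41+4-1, 4-1) = C(44, 3) = 13244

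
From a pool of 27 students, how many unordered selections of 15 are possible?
C(27,15) = 27!/(15!×12!) = 17383860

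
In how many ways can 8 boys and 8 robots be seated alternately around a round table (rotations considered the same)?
Fix one of the boys: (8-1)! ways for the remaining boys, × 8! ways for the robots = 5040 × 40320 = 203212800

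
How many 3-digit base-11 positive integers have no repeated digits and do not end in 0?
Last digit: 10 nonzero choices. First digit: 9 (nonzero, ≠last). Middle 1: P(9,1) = 9. Total = 810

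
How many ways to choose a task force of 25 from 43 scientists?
C(43,25) = 43!/(25!×18!) = 608359048206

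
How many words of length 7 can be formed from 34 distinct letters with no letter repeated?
P(34,7) = 34!/(34-7)! = 27113264640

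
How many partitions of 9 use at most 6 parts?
By conjugation, equals partitions of 9 into parts ≤ 6. Let r_j(i) = number of partitions of i into parts ≤ j, for i = 0..9. r_1(i) = 1 for all i; r_j(i) = r_{j-1}(i) + r_j(i-j). Rows j = 2..6: ≤2: 1 1 2 2 3 3 4 4 5 5; ≤3: 1 1 2 3 4 5 7 8 10 12; ≤4: 1 1 2 3 5 6 9 11 15 18; ≤5: 1 1 2 3 5 7 10 13 18 23; ≤6: 1 1 2 3 5 7 11 14 20 26. r_6(9) = 26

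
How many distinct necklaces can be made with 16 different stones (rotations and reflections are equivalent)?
(16-1)!/2 = 1307674368000/2 = 653837184000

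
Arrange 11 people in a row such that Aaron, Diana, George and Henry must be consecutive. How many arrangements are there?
Treat the 4 as one block: (11-4+1)! × 4! = 40320 × 24 = 967680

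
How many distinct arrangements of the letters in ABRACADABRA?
11! / (5! × 2! × 2! × 1! × 1!) = 83160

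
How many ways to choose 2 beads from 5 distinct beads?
C(5,2) = 5!/(2!×3!) = 10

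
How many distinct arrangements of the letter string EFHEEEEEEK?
10! / (1! × 1! × 7! × 1!) = 720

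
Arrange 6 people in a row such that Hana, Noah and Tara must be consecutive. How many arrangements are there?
Treat the 3 as one block: (6-3+1)! × 3! = 24 × 6 = 144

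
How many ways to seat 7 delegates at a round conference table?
Circular: fix one position, arrange the rest. (7-1)! = 720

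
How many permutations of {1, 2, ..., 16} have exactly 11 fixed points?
Choose the 11 fixed points C(16,11) = 4368, derange the rest: !5 = Σ_{j=0}^{5} (-1)^j·5!/j! = 120 - 120 + 60 - 20 + 5 - 1 = 44. Product = 4368 × 44 = 192192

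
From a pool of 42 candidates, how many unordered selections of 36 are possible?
C(42,36) = 42!/(36!×6!) = 5245786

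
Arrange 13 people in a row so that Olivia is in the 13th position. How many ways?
Fix one position: (13-1)! = 479001600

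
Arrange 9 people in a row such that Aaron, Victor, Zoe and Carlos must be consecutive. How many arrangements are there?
Treat the 4 as one block: (9-4+1)! × 4! = 720 × 24 = 17280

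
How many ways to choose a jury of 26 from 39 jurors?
C(39,26) = 39!/(26!×13!) = 8122425444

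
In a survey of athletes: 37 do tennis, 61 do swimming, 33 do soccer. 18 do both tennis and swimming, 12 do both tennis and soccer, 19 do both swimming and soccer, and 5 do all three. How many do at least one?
|A∪B∪C| = 37+61+33-18-12-19+5 = 87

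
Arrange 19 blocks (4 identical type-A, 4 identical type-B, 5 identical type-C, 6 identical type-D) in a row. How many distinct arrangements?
19! / (4! × 4! × 5! × 6!) = 2444321880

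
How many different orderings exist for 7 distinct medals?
7! = 5040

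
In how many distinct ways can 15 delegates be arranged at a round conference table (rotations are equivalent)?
Circular: fix one position, arrange the rest. (15-1)! = 87178291200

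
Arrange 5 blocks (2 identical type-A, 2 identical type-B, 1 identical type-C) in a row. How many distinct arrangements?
5! / (2! × 2! × 1!) = 30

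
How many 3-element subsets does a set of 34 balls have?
C(34,3) = 34!/(3!×31!) = 5984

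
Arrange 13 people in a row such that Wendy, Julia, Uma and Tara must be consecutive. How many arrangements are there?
Treat the 4 as one block: (13-4+1)! × 4! = 3628800 × 24 = 87091200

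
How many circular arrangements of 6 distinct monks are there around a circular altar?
Circular: fix one position, arrange the rest. (6-1)! = 120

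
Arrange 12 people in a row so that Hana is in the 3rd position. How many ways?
Fix one position: (12-1)! = 39916800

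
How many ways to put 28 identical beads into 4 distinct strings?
C(28+4-1, 4-1) = C(31, 3) = 4495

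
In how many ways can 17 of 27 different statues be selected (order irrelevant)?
C(27,17) = 27!/(17!×10!) = 8436285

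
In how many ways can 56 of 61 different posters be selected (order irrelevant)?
C(61,56) = 61!/(56!×5!) = 5949147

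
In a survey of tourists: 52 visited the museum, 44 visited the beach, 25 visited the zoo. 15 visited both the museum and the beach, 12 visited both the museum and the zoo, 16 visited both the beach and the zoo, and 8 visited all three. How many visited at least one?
|A∪B∪C| = 52+44+25-15-12-16+8 = 86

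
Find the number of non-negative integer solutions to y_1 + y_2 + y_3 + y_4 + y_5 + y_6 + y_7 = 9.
C(9+7-1, 7-1) = C(15, 6) = 5005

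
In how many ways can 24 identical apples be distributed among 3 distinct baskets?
C(24+3-1, 3-1) = C(26, 2) = 325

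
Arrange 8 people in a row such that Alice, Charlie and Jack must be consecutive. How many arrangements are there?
Treat the 3 as one block: (8-3+1)! × 3! = 720 × 6 = 4320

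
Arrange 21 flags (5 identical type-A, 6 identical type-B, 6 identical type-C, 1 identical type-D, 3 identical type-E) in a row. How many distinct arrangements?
21! / (5! × 6! × 6! × 1! × 3!) = 136882025280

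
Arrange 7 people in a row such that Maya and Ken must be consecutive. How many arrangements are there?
Treat the 2 as one block: (7-2+1)! × 2! = 720 × 2 = 1440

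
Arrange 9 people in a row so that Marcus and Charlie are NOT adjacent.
Total - adjacent = 9! - (9-1)!×2 = 362880 - 80640 = 282240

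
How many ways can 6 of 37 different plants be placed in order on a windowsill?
P(37,6) = 37!/(37-6)! = 1673844480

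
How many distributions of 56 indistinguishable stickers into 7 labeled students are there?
C(56+7-1, 7-1) = C(62, 6) = 61474519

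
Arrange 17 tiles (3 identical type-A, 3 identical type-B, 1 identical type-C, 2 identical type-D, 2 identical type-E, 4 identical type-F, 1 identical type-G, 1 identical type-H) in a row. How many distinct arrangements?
17! / (3! × 3! × 1! × 2! × 2! × 4! × 1! × 1!) = 102918816000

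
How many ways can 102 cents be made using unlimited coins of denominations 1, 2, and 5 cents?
Coefficient of x^102 in 1/(1-x^1) · 1/(1-x^2) · 1/(1-x^5). Case on j = number of 5-cent coins (j = 0..20); remainder r = 102 - 5j is made from {1,2} in ⌊r/2⌋+1 ways. r = 102, 97, 92, 87, 82, 77, 72, 67, 62, 57, 52, 47, 42, 37, 32, 27, 22, 17, 12, 7, 2 → 52 + 49 + 47 + 44 + 42 + 39 + 37 + 34 + 32 + 29 + 27 + 24 + 22 + 19 + 17 + 14 + 12 + 9 + 7 + 4 + 2 = 562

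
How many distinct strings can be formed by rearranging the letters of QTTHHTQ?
7! / (2! × 3! × 2!) = 210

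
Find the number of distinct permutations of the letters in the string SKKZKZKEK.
9! / (1! × 1! × 5! × 2!) = 1512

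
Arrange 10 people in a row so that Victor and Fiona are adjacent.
Treat as block: (10-1)! × 2! = 362880 × 2 = 725760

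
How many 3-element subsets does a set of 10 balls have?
C(10,3) = 10!/(3!×7!) = 120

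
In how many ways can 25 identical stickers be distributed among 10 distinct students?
C(25+10-1, 10-1) = C(34, 9) = 52451256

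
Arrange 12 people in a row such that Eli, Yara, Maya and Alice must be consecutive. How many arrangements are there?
Treat the 4 as one block: (12-4+1)! × 4! = 362880 × 24 = 8709120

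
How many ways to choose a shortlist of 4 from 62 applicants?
C(62,4) = 62!/(4!×58!) = 557845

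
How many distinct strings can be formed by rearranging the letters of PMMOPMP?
7! / (3! × 1! × 3!) = 140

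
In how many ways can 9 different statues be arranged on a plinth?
9! = 362880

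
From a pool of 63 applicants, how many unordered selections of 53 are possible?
C(63,53) = 63!/(53!×10!) = 127805525001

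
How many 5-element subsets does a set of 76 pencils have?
C(76,5) = 76!/(5!×71!) = 18474840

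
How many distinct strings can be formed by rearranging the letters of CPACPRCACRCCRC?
14! / (2! × 7! × 3! × 2!) = 720720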